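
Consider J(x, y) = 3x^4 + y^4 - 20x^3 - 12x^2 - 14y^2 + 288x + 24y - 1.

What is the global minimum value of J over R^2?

J(x,y) separates as P(x) + Q(y) − 1, so its minimum is min P + min Q − 1.
P'(x) = 12(x - 4)(x - 3)(x + 2) vanishes at x ∈ {-2, 3, 4}; Q'(y) = 4(y - 2)(y - 1)(y + 3) vanishes at y ∈ {-3, 1, 2}.
Local minima of P (where P''>0): P(-2)=-416, P(4)=448. Local minima of Q: Q(-3)=-117, Q(2)=8.
So the global minimum of J is P(-2) + Q(-3) − 1 = -416 − 117 − 1 = -534, attained at (-2, -3).

-534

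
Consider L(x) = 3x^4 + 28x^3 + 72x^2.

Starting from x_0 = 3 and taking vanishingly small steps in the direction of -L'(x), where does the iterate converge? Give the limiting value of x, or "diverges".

L'(x) = 12x(x + 3)(x + 4), so L'(3) = 1512.
Gradient descent moves in the -L' direction, i.e. x is decreasing.
The nearest critical point in that direction is x = 0, where L'' = 144 > 0 (a local minimum). The iterate converges there.

0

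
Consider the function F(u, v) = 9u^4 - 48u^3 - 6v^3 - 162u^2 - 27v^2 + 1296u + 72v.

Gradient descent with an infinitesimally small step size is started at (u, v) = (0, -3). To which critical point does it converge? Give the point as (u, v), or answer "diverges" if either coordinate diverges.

F is separable, so gradient descent decouples: u follows -∂F/∂u, v follows -∂F/∂v.
∂F/∂u = 36(u - 4)(u - 3)(u + 3); at u=0 this is 1296, so u decreases.
∂F/∂v = -18(v - 1)(v + 4); at v=-3 this is 72, so v decreases.
u converges to its nearest critical value -3 (a local min of the u-part); v converges to -4. The iterate converges to (-3, -4).

(-3, -4)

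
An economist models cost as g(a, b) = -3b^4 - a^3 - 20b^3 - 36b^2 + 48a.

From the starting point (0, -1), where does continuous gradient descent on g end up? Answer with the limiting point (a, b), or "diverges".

(-4, -2)

g is separable, so gradient descent decouples: a follows -∂g/∂a, b follows -∂g/∂b.
∂g/∂a = -3(a - 4)(a + 4); at a=0 this is 48, so a decreases.
∂g/∂b = -12b(b + 2)(b + 3); at b=-1 this is 24, so b decreases.
a converges to its nearest critical value -4 (a local min of the a-part); b converges to -2. The iterate converges to (-4, -2).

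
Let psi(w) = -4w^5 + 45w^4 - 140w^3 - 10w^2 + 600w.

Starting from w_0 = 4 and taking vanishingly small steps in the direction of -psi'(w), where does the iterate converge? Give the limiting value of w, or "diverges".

3

psi'(w) = -20(w - 5)(w - 3)(w - 2)(w + 1), so psi'(4) = 200.
Gradient descent moves in the -psi' direction, i.e. w is decreasing.
The nearest critical point in that direction is w = 3, where psi'' = 160 > 0 (a local minimum). The iterate converges there.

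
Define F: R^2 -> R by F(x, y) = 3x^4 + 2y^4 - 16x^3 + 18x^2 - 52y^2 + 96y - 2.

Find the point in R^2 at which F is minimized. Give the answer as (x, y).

F(x,y) separates as P(x) + Q(y) − 2, so its minimum is min P + min Q − 2.
P'(x) = 12x(x - 3)(x - 1) vanishes at x ∈ {0, 1, 3}; Q'(y) = 8(y - 3)(y - 1)(y + 4) vanishes at y ∈ {-4, 1, 3}.
Local minima of P (where P''>0): P(0)=0, P(3)=-27. Local minima of Q: Q(-4)=-704, Q(3)=-18.
So the global minimum of F is P(3) + Q(-4) − 2 = -27 − 704 − 2 = -733, attained at (3, -4).

(3, -4)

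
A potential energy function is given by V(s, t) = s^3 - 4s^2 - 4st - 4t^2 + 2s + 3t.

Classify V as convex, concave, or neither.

neither

The term s^3 is cubic, so the Hessian is not constant.
∂²V/∂s² = 6s - 8, which takes both signs as s varies (negative for sufficiently negative s). A diagonal entry of the Hessian changing sign means the Hessian is neither positive- nor negative-semidefinite on all of R^2.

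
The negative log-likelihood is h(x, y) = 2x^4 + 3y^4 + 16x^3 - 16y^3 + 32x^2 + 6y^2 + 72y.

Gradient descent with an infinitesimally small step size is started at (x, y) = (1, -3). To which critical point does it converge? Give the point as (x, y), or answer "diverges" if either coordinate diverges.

(0, -1)

h is separable, so gradient descent decouples: x follows -∂h/∂x, y follows -∂h/∂y.
∂h/∂x = 8x(x + 2)(x + 4); at x=1 this is 120, so x decreases.
∂h/∂y = 12(y - 3)(y - 2)(y + 1); at y=-3 this is -720, so y increases.
x converges to its nearest critical value 0 (a local min of the x-part); y converges to -1. The iterate converges to (0, -1).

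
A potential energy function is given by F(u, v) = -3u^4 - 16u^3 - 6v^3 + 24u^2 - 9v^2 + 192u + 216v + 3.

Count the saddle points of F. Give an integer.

3

F separates as a function of u plus a function of v, so ∇F=0 decouples.
∂F/∂u = -12(u - 2)(u + 2)(u + 4) = 0 at u ∈ {-4, -2, 2}; ∂F/∂v = -18(v - 3)(v + 4) = 0 at v ∈ {-4, 3}.
The Hessian is diagonal: diag(F_uu, F_vv). Second derivatives: F_uu(-4)=-144, F_uu(-2)=96, F_uu(2)=-288; F_vv(-4)=126, F_vv(3)=-126.
Saddle points occur where the two diagonal entries have opposite signs: (-4, -4), (-2, 3), (2, -4). Count: 3.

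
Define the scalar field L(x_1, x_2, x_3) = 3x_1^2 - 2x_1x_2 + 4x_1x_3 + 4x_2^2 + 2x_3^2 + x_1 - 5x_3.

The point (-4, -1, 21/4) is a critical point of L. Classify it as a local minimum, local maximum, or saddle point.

The Hessian is constant: H = [[6, -2, 4], [-2, 8, 0], [4, 0, 4]].
Leading principal minors: Δ₁ = 6, Δ₂ = 44, Δ₃ = 48.
All leading minors are positive, so H is positive definite: a local minimum.

local minimum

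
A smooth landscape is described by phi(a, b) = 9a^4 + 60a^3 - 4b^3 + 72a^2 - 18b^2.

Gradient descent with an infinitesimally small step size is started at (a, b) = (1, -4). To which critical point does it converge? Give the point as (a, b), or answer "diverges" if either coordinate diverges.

(0, -3)

phi is separable, so gradient descent decouples: a follows -∂phi/∂a, b follows -∂phi/∂b.
∂phi/∂a = 36a(a + 1)(a + 4); at a=1 this is 360, so a decreases.
∂phi/∂b = -12b(b + 3); at b=-4 this is -48, so b increases.
a converges to its nearest critical value 0 (a local min of the a-part); b converges to -3. The iterate converges to (0, -3).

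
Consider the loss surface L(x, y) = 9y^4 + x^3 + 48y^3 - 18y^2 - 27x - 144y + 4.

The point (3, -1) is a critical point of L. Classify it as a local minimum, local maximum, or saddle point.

saddle point

The mixed partial ∂²L/∂x∂y is 0, so the Hessian at any point is diag(L_xx, L_yy) = diag(6x, 36(3y^2 + 8y - 1)).
At (3, -1): H = diag(18, -216).
The eigenvalues have opposite signs, so H is indefinite: a saddle point.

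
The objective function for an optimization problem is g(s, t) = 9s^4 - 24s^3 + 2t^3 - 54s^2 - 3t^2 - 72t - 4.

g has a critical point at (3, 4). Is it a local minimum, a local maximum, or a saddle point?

The mixed partial ∂²g/∂s∂t is 0, so the Hessian at any point is diag(g_ss, g_tt) = diag(36(3s^2 - 4s - 3), 6(2t - 1)).
At (3, 4): H = diag(432, 42).
Both eigenvalues are positive, so H is positive definite: a local minimum.

local minimum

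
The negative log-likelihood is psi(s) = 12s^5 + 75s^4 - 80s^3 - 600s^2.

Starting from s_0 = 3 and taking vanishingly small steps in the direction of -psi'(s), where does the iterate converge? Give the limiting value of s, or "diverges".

2

psi'(s) = 60s(s - 2)(s + 2)(s + 5), so psi'(3) = 7200.
Gradient descent moves in the -psi' direction, i.e. s is decreasing.
The nearest critical point in that direction is s = 2, where psi'' = 3360 > 0 (a local minimum). The iterate converges there.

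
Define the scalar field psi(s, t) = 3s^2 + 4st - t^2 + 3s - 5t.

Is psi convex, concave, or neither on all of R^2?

psi is quadratic, so its Hessian is the constant matrix H = [[6, 4], [4, -2]].
det(H) = -28, tr(H) = 4.
det(H) < 0, so H is indefinite: neither convex nor concave.

neither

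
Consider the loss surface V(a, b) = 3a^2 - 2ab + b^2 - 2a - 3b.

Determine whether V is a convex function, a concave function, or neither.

convex

V is quadratic, so its Hessian is the constant matrix H = [[6, -2], [-2, 2]].
det(H) = 8, tr(H) = 8.
det(H) > 0 and tr(H) > 0, so H is positive definite everywhere: convex.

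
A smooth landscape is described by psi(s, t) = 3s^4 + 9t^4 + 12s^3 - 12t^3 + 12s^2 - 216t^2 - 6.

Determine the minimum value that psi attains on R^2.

-1926

psi(s,t) separates as P(s) + Q(t) − 6, so its minimum is min P + min Q − 6.
P'(s) = 12s(s + 1)(s + 2) vanishes at s ∈ {-2, -1, 0}; Q'(t) = 36t(t - 4)(t + 3) vanishes at t ∈ {-3, 0, 4}.
Local minima of P (where P''>0): P(-2)=0, P(0)=0. Local minima of Q: Q(-3)=-891, Q(4)=-1920.
So the global minimum of psi is P(-2) + Q(4) − 6 = 0 − 1920 − 6 = -1926, attained at (-2, 4).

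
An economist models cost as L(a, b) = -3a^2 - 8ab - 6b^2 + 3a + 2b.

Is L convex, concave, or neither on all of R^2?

concave

L is quadratic, so its Hessian is the constant matrix H = [[-6, -8], [-8, -12]].
det(H) = 8, tr(H) = -18.
det(H) > 0 and tr(H) < 0, so H is negative definite everywhere: concave.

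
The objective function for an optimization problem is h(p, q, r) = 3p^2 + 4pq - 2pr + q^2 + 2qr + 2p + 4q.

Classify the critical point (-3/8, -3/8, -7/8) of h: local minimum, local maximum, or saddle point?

saddle point

The Hessian is constant: H = [[6, 4, -2], [4, 2, 2], [-2, 2, 0]].
Leading principal minors: Δ₁ = 6, Δ₂ = -4, Δ₃ = -64.
The minors fit neither the all-positive nor the alternating-sign pattern, so H is indefinite: a saddle point.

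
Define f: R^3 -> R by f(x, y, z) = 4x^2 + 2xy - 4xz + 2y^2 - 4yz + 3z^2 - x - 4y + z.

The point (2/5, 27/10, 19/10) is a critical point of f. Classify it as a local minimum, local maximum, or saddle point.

The Hessian is constant: H = [[8, 2, -4], [2, 4, -4], [-4, -4, 6]].
Leading principal minors: Δ₁ = 8, Δ₂ = 28, Δ₃ = 40.
All leading minors are positive, so H is positive definite: a local minimum.

local minimum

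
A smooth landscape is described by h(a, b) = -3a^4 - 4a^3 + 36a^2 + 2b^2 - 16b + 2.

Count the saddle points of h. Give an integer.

2

h separates as a function of a plus a function of b, so ∇h=0 decouples.
∂h/∂a = -12a(a - 2)(a + 3) = 0 at a ∈ {-3, 0, 2}; ∂h/∂b = 4(b - 4) = 0 at b ∈ {4}.
The Hessian is diagonal: diag(h_aa, h_bb). Second derivatives: h_aa(-3)=-180, h_aa(0)=72, h_aa(2)=-120; h_bb(4)=4.
Saddle points occur where the two diagonal entries have opposite signs: (-3, 4), (2, 4). Count: 2.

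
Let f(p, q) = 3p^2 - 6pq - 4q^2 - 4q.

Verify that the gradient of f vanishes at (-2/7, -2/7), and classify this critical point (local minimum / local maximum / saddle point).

saddle point

∇f = (6p - 6q, -6p - 8q - 4); substituting (-2/7, -2/7) gives ∇f = (0, 0), so (-2/7, -2/7) is indeed a critical point.
The Hessian of f is constant: H = [[6, -6], [-6, -8]].
det(H) = 6·(-8) − (-6)² = -84.
Since det(H) < 0, H is indefinite and the critical point is a saddle point.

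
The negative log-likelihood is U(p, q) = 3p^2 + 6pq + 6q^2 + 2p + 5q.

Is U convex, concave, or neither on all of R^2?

convex

U is quadratic, so its Hessian is the constant matrix H = [[6, 6], [6, 12]].
det(H) = 36, tr(H) = 18.
det(H) > 0 and tr(H) > 0, so H is positive definite everywhere: convex.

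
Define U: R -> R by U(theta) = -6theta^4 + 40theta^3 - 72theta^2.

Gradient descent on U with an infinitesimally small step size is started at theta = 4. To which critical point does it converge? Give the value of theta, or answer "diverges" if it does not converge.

diverges

U'(theta) = -24theta(theta - 3)(theta - 2), so U'(4) = -192.
Gradient descent moves in the -U' direction, i.e. theta is increasing.
There is no critical point above theta=4, and U' keeps the same sign, so the iterate runs off to +∞.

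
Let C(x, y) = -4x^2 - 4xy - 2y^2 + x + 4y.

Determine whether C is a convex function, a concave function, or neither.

concave

C is quadratic, so its Hessian is the constant matrix H = [[-8, -4], [-4, -4]].
det(H) = 16, tr(H) = -12.
det(H) > 0 and tr(H) < 0, so H is negative definite everywhere: concave.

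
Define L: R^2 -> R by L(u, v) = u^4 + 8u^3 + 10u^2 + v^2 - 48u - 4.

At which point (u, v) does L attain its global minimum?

(1, 0)

L(u,v) separates as P(u) + Q(v) − 4, so its minimum is min P + min Q − 4.
P'(u) = 4(u - 1)(u + 3)(u + 4) vanishes at u ∈ {-4, -3, 1}; Q'(v) = 2v vanishes at v ∈ {0}.
Local minima of P (where P''>0): P(-4)=96, P(1)=-29. Local minima of Q: Q(0)=0.
So the global minimum of L is P(1) + Q(0) − 4 = -29 + 0 − 4 = -33, attained at (1, 0).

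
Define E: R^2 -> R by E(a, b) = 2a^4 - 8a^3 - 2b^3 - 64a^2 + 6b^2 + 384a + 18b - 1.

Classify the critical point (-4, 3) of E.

The mixed partial ∂²E/∂a∂b is 0, so the Hessian at any point is diag(E_aa, E_bb) = diag(8(3a^2 - 6a - 16), 12(-b + 1)).
At (-4, 3): H = diag(448, -24).
The eigenvalues have opposite signs, so H is indefinite: a saddle point.

saddle point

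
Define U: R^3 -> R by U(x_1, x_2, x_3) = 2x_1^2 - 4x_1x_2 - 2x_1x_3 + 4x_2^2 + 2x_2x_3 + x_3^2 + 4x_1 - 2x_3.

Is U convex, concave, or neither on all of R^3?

convex

U is quadratic, so its Hessian is the constant matrix H = [[4, -4, -2], [-4, 8, 2], [-2, 2, 2]].
Leading principal minors: 4, 16, 16.
All positive ⇒ H ≻ 0 ⇒ convex.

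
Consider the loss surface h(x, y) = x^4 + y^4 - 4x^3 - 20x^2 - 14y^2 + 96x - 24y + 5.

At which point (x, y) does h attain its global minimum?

h(x,y) separates as P(x) + Q(y) + 5, so its minimum is min P + min Q + 5.
P'(x) = 4(x - 4)(x - 2)(x + 3) vanishes at x ∈ {-3, 2, 4}; Q'(y) = 4(y - 3)(y + 1)(y + 2) vanishes at y ∈ {-2, -1, 3}.
Local minima of P (where P''>0): P(-3)=-279, P(4)=64. Local minima of Q: Q(-2)=8, Q(3)=-117.
So the global minimum of h is P(-3) + Q(3) + 5 = -279 − 117 + 5 = -391, attained at (-3, 3).

(-3, 3)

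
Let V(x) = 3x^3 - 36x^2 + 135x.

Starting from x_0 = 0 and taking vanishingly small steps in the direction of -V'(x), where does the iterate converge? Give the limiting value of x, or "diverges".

diverges

V'(x) = 9(x - 5)(x - 3), so V'(0) = 135.
Gradient descent moves in the -V' direction, i.e. x is decreasing.
There is no critical point below x=0, and V' keeps the same sign, so the iterate runs off to −∞.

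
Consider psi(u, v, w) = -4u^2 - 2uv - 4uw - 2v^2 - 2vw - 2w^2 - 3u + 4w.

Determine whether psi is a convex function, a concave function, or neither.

psi is quadratic, so its Hessian is the constant matrix H = [[-8, -2, -4], [-2, -4, -2], [-4, -2, -4]].
Leading principal minors: -8, 28, -48.
Signs alternate −, +, − ⇒ H ≺ 0 ⇒ concave.

concave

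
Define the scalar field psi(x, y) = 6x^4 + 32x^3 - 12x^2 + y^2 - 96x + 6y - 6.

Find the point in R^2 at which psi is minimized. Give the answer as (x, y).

psi(x,y) separates as P(x) + Q(y) − 6, so its minimum is min P + min Q − 6.
P'(x) = 24(x - 1)(x + 1)(x + 4) vanishes at x ∈ {-4, -1, 1}; Q'(y) = 2y + 6 vanishes at y ∈ {-3}.
Local minima of P (where P''>0): P(-4)=-320, P(1)=-70. Local minima of Q: Q(-3)=-9.
So the global minimum of psi is P(-4) + Q(-3) − 6 = -320 − 9 − 6 = -335, attained at (-4, -3).

(-4, -3)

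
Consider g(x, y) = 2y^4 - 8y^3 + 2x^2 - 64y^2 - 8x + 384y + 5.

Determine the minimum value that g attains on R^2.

g(x,y) separates as P(x) + Q(y) + 5, so its minimum is min P + min Q + 5.
P'(x) = 4x - 8 vanishes at x ∈ {2}; Q'(y) = 8(y - 4)(y - 3)(y + 4) vanishes at y ∈ {-4, 3, 4}.
Local minima of P (where P''>0): P(2)=-8. Local minima of Q: Q(-4)=-1536, Q(4)=512.
So the global minimum of g is P(2) + Q(-4) + 5 = -8 − 1536 + 5 = -1539, attained at (2, -4).

-1539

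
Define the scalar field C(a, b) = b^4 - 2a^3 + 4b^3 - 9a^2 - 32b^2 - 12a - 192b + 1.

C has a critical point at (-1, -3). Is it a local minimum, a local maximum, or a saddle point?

The mixed partial ∂²C/∂a∂b is 0, so the Hessian at any point is diag(C_aa, C_bb) = diag(-6(2a + 3), 4(3b^2 + 6b - 16)).
At (-1, -3): H = diag(-6, -28).
Both eigenvalues are negative, so H is negative definite: a local maximum.

local maximum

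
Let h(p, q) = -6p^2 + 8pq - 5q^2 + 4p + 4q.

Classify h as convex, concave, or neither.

h is quadratic, so its Hessian is the constant matrix H = [[-12, 8], [8, -10]].
det(H) = 56, tr(H) = -22.
det(H) > 0 and tr(H) < 0, so H is negative definite everywhere: concave.

concave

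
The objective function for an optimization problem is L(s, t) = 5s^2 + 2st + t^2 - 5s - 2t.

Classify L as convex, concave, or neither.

L is quadratic, so its Hessian is the constant matrix H = [[10, 2], [2, 2]].
det(H) = 16, tr(H) = 12.
det(H) > 0 and tr(H) > 0, so H is positive definite everywhere: convex.

convex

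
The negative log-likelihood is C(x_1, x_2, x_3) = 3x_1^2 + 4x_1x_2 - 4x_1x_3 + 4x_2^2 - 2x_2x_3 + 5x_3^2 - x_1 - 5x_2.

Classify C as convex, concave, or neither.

convex

C is quadratic, so its Hessian is the constant matrix H = [[6, 4, -4], [4, 8, -2], [-4, -2, 10]].
Leading principal minors: 6, 32, 232.
All positive ⇒ H ≻ 0 ⇒ convex.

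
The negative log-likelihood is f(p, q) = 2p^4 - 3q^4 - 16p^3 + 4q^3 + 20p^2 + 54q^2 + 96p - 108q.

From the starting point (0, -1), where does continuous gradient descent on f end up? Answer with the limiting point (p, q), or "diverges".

f is separable, so gradient descent decouples: p follows -∂f/∂p, q follows -∂f/∂q.
∂f/∂p = 8(p - 4)(p - 3)(p + 1); at p=0 this is 96, so p decreases.
∂f/∂q = -12(q - 3)(q - 1)(q + 3); at q=-1 this is -192, so q increases.
p converges to its nearest critical value -1 (a local min of the p-part); q converges to 1. The iterate converges to (-1, 1).

(-1, 1)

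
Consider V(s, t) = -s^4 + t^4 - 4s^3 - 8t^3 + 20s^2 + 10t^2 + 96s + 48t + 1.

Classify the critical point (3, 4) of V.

saddle point

The mixed partial ∂²V/∂s∂t is 0, so the Hessian at any point is diag(V_ss, V_tt) = diag(4(-3s^2 - 6s + 10), 4(3t^2 - 12t + 5)).
At (3, 4): H = diag(-140, 20).
The eigenvalues have opposite signs, so H is indefinite: a saddle point.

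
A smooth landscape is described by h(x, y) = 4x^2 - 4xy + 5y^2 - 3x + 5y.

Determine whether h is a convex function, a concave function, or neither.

h is quadratic, so its Hessian is the constant matrix H = [[8, -4], [-4, 10]].
det(H) = 64, tr(H) = 18.
det(H) > 0 and tr(H) > 0, so H is positive definite everywhere: convex.

convex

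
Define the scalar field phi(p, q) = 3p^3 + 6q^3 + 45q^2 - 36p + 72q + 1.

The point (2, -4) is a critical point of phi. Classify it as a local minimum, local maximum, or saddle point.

saddle point

The mixed partial ∂²phi/∂p∂q is 0, so the Hessian at any point is diag(phi_pp, phi_qq) = diag(18p, 18(2q + 5)).
At (2, -4): H = diag(36, -54).
The eigenvalues have opposite signs, so H is indefinite: a saddle point.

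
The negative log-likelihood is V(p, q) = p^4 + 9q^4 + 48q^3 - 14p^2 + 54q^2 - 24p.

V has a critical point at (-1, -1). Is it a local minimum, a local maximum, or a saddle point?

The mixed partial ∂²V/∂p∂q is 0, so the Hessian at any point is diag(V_pp, V_qq) = diag(4(3p^2 - 7), 36(3q^2 + 8q + 3)).
At (-1, -1): H = diag(-16, -72).
Both eigenvalues are negative, so H is negative definite: a local maximum.

local maximum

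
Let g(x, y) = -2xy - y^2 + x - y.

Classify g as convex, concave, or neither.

neither

g is quadratic, so its Hessian is the constant matrix H = [[0, -2], [-2, -2]].
det(H) = -4, tr(H) = -2.
det(H) < 0, so H is indefinite: neither convex nor concave.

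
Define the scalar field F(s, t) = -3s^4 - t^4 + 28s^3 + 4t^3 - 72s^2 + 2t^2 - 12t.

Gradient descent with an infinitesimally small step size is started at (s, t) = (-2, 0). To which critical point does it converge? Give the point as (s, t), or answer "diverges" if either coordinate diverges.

F is separable, so gradient descent decouples: s follows -∂F/∂s, t follows -∂F/∂t.
∂F/∂s = -12s(s - 4)(s - 3); at s=-2 this is 720, so s decreases.
∂F/∂t = -4(t - 3)(t - 1)(t + 1); at t=0 this is -12, so t increases.
The s-coordinate has no critical point in that direction and runs off to infinity.

diverges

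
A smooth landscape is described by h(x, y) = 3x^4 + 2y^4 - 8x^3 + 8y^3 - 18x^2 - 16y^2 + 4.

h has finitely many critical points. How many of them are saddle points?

h separates as a function of x plus a function of y, so ∇h=0 decouples.
∂h/∂x = 12x(x - 3)(x + 1) = 0 at x ∈ {-1, 0, 3}; ∂h/∂y = 8y(y - 1)(y + 4) = 0 at y ∈ {-4, 0, 1}.
The Hessian is diagonal: diag(h_xx, h_yy). Second derivatives: h_xx(-1)=48, h_xx(0)=-36, h_xx(3)=144; h_yy(-4)=160, h_yy(0)=-32, h_yy(1)=40.
Saddle points occur where the two diagonal entries have opposite signs: (-1, 0), (0, -4), (0, 1), (3, 0). Count: 4.

4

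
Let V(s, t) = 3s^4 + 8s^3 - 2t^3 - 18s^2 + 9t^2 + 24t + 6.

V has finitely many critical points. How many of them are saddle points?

V separates as a function of s plus a function of t, so ∇V=0 decouples.
∂V/∂s = 12s(s - 1)(s + 3) = 0 at s ∈ {-3, 0, 1}; ∂V/∂t = -6(t - 4)(t + 1) = 0 at t ∈ {-1, 4}.
The Hessian is diagonal: diag(V_ss, V_tt). Second derivatives: V_ss(-3)=144, V_ss(0)=-36, V_ss(1)=48; V_tt(-1)=30, V_tt(4)=-30.
Saddle points occur where the two diagonal entries have opposite signs: (-3, 4), (0, -1), (1, 4). Count: 3.

3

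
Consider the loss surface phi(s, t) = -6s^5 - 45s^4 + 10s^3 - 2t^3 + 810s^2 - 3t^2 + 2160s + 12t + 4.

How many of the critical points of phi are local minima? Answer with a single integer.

2

phi separates as a function of s plus a function of t, so ∇phi=0 decouples.
∂phi/∂s = -30(s - 3)(s + 2)(s + 3)(s + 4) = 0 at s ∈ {-4, -3, -2, 3}; ∂phi/∂t = -6(t - 1)(t + 2) = 0 at t ∈ {-2, 1}.
The Hessian is diagonal: diag(phi_ss, phi_tt). Second derivatives: phi_ss(-4)=420, phi_ss(-3)=-180, phi_ss(-2)=300, phi_ss(3)=-6300; phi_tt(-2)=18, phi_tt(1)=-18.
Local minima occur where both diagonal entries positive: (-4, -2), (-2, -2). Count: 2.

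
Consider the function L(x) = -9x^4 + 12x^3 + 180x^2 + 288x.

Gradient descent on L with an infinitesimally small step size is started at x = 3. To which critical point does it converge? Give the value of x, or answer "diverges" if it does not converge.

-1

L'(x) = -36(x - 4)(x + 1)(x + 2), so L'(3) = 720.
Gradient descent moves in the -L' direction, i.e. x is decreasing.
The nearest critical point in that direction is x = -1, where L'' = 180 > 0 (a local minimum). The iterate converges there.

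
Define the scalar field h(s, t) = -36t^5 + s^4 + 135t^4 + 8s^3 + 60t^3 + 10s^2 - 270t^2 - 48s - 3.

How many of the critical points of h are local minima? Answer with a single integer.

4

h separates as a function of s plus a function of t, so ∇h=0 decouples.
∂h/∂s = 4(s - 1)(s + 3)(s + 4) = 0 at s ∈ {-4, -3, 1}; ∂h/∂t = -180t(t - 3)(t - 1)(t + 1) = 0 at t ∈ {-1, 0, 1, 3}.
The Hessian is diagonal: diag(h_ss, h_tt). Second derivatives: h_ss(-4)=20, h_ss(-3)=-16, h_ss(1)=80; h_tt(-1)=1440, h_tt(0)=-540, h_tt(1)=720, h_tt(3)=-4320.
Local minima occur where both diagonal entries positive: (-4, -1), (-4, 1), (1, -1), (1, 1). Count: 4.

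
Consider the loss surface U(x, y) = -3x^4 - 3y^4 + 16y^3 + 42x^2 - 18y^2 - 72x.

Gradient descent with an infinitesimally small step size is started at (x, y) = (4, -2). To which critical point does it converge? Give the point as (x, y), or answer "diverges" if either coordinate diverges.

diverges

U is separable, so gradient descent decouples: x follows -∂U/∂x, y follows -∂U/∂y.
∂U/∂x = -12(x - 2)(x - 1)(x + 3); at x=4 this is -504, so x increases.
∂U/∂y = -12y(y - 3)(y - 1); at y=-2 this is 360, so y decreases.
The x-coordinate has no critical point in that direction and runs off to infinity.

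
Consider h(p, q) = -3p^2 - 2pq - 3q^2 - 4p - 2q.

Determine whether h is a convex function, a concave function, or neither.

concave

h is quadratic, so its Hessian is the constant matrix H = [[-6, -2], [-2, -6]].
det(H) = 32, tr(H) = -12.
det(H) > 0 and tr(H) < 0, so H is negative definite everywhere: concave.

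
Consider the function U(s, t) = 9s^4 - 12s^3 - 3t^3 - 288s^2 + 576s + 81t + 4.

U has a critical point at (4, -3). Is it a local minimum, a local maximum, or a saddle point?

The mixed partial ∂²U/∂s∂t is 0, so the Hessian at any point is diag(U_ss, U_tt) = diag(36(3s^2 - 2s - 16), -18t).
At (4, -3): H = diag(864, 54).
Both eigenvalues are positive, so H is positive definite: a local minimum.

local minimum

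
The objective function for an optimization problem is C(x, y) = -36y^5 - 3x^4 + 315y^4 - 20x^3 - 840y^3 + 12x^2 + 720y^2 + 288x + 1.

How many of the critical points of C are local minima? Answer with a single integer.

C separates as a function of x plus a function of y, so ∇C=0 decouples.
∂C/∂x = -12(x - 2)(x + 3)(x + 4) = 0 at x ∈ {-4, -3, 2}; ∂C/∂y = -180y(y - 4)(y - 2)(y - 1) = 0 at y ∈ {0, 1, 2, 4}.
The Hessian is diagonal: diag(C_xx, C_yy). Second derivatives: C_xx(-4)=-72, C_xx(-3)=60, C_xx(2)=-360; C_yy(0)=1440, C_yy(1)=-540, C_yy(2)=720, C_yy(4)=-4320.
Local minima occur where both diagonal entries positive: (-3, 0), (-3, 2). Count: 2.

2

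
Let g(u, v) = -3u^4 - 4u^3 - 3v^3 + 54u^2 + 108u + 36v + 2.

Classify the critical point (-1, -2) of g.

The mixed partial ∂²g/∂u∂v is 0, so the Hessian at any point is diag(g_uu, g_vv) = diag(12(-3u^2 - 2u + 9), -18v).
At (-1, -2): H = diag(96, 36).
Both eigenvalues are positive, so H is positive definite: a local minimum.

local minimum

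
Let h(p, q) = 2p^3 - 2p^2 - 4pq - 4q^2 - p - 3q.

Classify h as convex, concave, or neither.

neither

The term 2p^3 is cubic, so the Hessian is not constant.
∂²h/∂p² = 12p - 4, which takes both signs as p varies (negative for sufficiently negative p). A diagonal entry of the Hessian changing sign means the Hessian is neither positive- nor negative-semidefinite on all of R^2.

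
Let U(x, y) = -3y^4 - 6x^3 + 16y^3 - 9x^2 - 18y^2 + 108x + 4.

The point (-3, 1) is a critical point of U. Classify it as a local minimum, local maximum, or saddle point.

local minimum

The mixed partial ∂²U/∂x∂y is 0, so the Hessian at any point is diag(U_xx, U_yy) = diag(-18(2x + 1), 12(-3y^2 + 8y - 3)).
At (-3, 1): H = diag(90, 24).
Both eigenvalues are positive, so H is positive definite: a local minimum.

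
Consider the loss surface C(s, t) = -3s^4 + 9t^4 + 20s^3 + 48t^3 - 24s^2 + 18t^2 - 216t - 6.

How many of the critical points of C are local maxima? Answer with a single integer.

C separates as a function of s plus a function of t, so ∇C=0 decouples.
∂C/∂s = -12s(s - 4)(s - 1) = 0 at s ∈ {0, 1, 4}; ∂C/∂t = 36(t - 1)(t + 2)(t + 3) = 0 at t ∈ {-3, -2, 1}.
The Hessian is diagonal: diag(C_ss, C_tt). Second derivatives: C_ss(0)=-48, C_ss(1)=36, C_ss(4)=-144; C_tt(-3)=144, C_tt(-2)=-108, C_tt(1)=432.
Local maxima occur where both diagonal entries negative: (0, -2), (4, -2). Count: 2.

2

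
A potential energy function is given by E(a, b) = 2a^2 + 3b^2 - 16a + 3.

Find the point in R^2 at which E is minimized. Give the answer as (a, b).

E(a,b) separates as P(a) + Q(b) + 3, so its minimum is min P + min Q + 3.
P'(a) = 4a - 16 vanishes at a ∈ {4}; Q'(b) = 6b vanishes at b ∈ {0}.
Local minima of P (where P''>0): P(4)=-32. Local minima of Q: Q(0)=0.
So the global minimum of E is P(4) + Q(0) + 3 = -32 + 0 + 3 = -29, attained at (4, 0).

(4, 0)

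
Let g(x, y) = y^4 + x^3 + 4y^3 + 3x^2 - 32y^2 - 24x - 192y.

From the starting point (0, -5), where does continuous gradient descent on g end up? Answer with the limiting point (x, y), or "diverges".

g is separable, so gradient descent decouples: x follows -∂g/∂x, y follows -∂g/∂y.
∂g/∂x = 3(x - 2)(x + 4); at x=0 this is -24, so x increases.
∂g/∂y = 4(y - 4)(y + 3)(y + 4); at y=-5 this is -72, so y increases.
x converges to its nearest critical value 2 (a local min of the x-part); y converges to -4. The iterate converges to (2, -4).

(2, -4)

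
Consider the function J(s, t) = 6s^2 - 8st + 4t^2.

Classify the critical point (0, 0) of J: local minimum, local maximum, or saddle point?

local minimum

The Hessian of J is constant: H = [[12, -8], [-8, 8]].
det(H) = 12·8 − (-8)² = 32.
det(H) > 0 and tr(H) = 20 > 0, so H is positive definite and the point is a local minimum.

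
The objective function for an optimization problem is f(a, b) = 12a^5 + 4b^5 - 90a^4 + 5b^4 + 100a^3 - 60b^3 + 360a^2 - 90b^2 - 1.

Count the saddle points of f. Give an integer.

8

f separates as a function of a plus a function of b, so ∇f=0 decouples.
∂f/∂a = 60a(a - 4)(a - 3)(a + 1) = 0 at a ∈ {-1, 0, 3, 4}; ∂f/∂b = 20b(b - 3)(b + 1)(b + 3) = 0 at b ∈ {-3, -1, 0, 3}.
The Hessian is diagonal: diag(f_aa, f_bb). Second derivatives: f_aa(-1)=-1200, f_aa(0)=720, f_aa(3)=-720, f_aa(4)=1200; f_bb(-3)=-720, f_bb(-1)=160, f_bb(0)=-180, f_bb(3)=1440.
Saddle points occur where the two diagonal entries have opposite signs: (-1, -1), (-1, 3), (0, -3), (0, 0), (3, -1), (3, 3), (4, -3), (4, 0). Count: 8.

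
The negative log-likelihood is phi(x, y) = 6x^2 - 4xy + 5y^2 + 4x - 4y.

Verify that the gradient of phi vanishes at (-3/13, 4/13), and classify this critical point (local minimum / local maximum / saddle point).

local minimum

∇phi = (12x - 4y + 4, -4x + 10y - 4); substituting (-3/13, 4/13) gives ∇phi = (0, 0), so (-3/13, 4/13) is indeed a critical point.
The Hessian of phi is constant: H = [[12, -4], [-4, 10]].
det(H) = 12·10 − (-4)² = 104.
det(H) > 0 and tr(H) = 22 > 0, so H is positive definite and the point is a local minimum.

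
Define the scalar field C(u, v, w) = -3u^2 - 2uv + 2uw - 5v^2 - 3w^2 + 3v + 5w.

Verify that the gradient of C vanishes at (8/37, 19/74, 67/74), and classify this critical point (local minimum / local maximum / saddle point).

∇C = (-6u - 2v + 2w, -2u - 10v + 3, 2u - 6w + 5); substituting (8/37, 19/74, 67/74) gives ∇C = (0, 0, 0), so (8/37, 19/74, 67/74) is indeed a critical point.
The Hessian is constant: H = [[-6, -2, 2], [-2, -10, 0], [2, 0, -6]].
Leading principal minors: Δ₁ = -6, Δ₂ = 56, Δ₃ = -296.
The minors alternate sign starting negative (−, +, −), so H is negative definite: a local maximum.

local maximum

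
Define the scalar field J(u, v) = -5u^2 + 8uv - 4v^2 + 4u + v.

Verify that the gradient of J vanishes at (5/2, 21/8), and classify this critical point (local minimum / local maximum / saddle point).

∇J = (-10u + 8v + 4, 8u - 8v + 1); substituting (5/2, 21/8) gives ∇J = (0, 0), so (5/2, 21/8) is indeed a critical point.
The Hessian of J is constant: H = [[-10, 8], [8, -8]].
det(H) = (-10)·(-8) − 8² = 16.
det(H) > 0 and tr(H) = -18 < 0, so H is negative definite and the point is a local maximum.

local maximum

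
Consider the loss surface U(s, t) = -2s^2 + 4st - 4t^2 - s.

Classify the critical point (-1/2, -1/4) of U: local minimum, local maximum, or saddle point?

The Hessian of U is constant: H = [[-4, 4], [4, -8]].
det(H) = (-4)·(-8) − 4² = 16.
det(H) > 0 and tr(H) = -12 < 0, so H is negative definite and the point is a local maximum.

local maximum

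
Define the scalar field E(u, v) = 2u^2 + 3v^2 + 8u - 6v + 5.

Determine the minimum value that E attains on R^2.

E(u,v) separates as P(u) + Q(v) + 5, so its minimum is min P + min Q + 5.
P'(u) = 4u + 8 vanishes at u ∈ {-2}; Q'(v) = 6v - 6 vanishes at v ∈ {1}.
Local minima of P (where P''>0): P(-2)=-8. Local minima of Q: Q(1)=-3.
So the global minimum of E is P(-2) + Q(1) + 5 = -8 − 3 + 5 = -6, attained at (-2, 1).

-6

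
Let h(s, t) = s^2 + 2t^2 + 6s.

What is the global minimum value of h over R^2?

h(s,t) separates as P(s) + Q(t), so its minimum is min P + min Q.
P'(s) = 2s + 6 vanishes at s ∈ {-3}; Q'(t) = 4t vanishes at t ∈ {0}.
Local minima of P (where P''>0): P(-3)=-9. Local minima of Q: Q(0)=0.
So the global minimum of h is P(-3) + Q(0) = -9 + 0 = -9, attained at (-3, 0).

-9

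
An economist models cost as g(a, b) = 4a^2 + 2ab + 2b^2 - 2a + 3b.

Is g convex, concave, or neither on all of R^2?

g is quadratic, so its Hessian is the constant matrix H = [[8, 2], [2, 4]].
det(H) = 28, tr(H) = 12.
det(H) > 0 and tr(H) > 0, so H is positive definite everywhere: convex.

convex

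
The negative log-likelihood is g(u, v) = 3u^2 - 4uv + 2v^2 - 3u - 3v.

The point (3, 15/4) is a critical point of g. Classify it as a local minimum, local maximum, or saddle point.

local minimum

The Hessian of g is constant: H = [[6, -4], [-4, 4]].
det(H) = 6·4 − (-4)² = 8.
det(H) > 0 and tr(H) = 10 > 0, so H is positive definite and the point is a local minimum.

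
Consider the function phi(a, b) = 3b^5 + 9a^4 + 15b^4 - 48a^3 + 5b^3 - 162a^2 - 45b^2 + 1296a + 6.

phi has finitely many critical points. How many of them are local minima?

4

phi separates as a function of a plus a function of b, so ∇phi=0 decouples.
∂phi/∂a = 36(a - 4)(a - 3)(a + 3) = 0 at a ∈ {-3, 3, 4}; ∂phi/∂b = 15b(b - 1)(b + 2)(b + 3) = 0 at b ∈ {-3, -2, 0, 1}.
The Hessian is diagonal: diag(phi_aa, phi_bb). Second derivatives: phi_aa(-3)=1512, phi_aa(3)=-216, phi_aa(4)=252; phi_bb(-3)=-180, phi_bb(-2)=90, phi_bb(0)=-90, phi_bb(1)=180.
Local minima occur where both diagonal entries positive: (-3, -2), (-3, 1), (4, -2), (4, 1). Count: 4.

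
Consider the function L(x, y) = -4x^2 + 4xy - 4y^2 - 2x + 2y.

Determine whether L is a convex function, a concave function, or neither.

L is quadratic, so its Hessian is the constant matrix H = [[-8, 4], [4, -8]].
det(H) = 48, tr(H) = -16.
det(H) > 0 and tr(H) < 0, so H is negative definite everywhere: concave.

concave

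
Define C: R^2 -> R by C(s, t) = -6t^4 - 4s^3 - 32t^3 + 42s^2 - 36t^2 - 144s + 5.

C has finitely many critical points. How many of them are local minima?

1

C separates as a function of s plus a function of t, so ∇C=0 decouples.
∂C/∂s = -12(s - 4)(s - 3) = 0 at s ∈ {3, 4}; ∂C/∂t = -24t(t + 1)(t + 3) = 0 at t ∈ {-3, -1, 0}.
The Hessian is diagonal: diag(C_ss, C_tt). Second derivatives: C_ss(3)=12, C_ss(4)=-12; C_tt(-3)=-144, C_tt(-1)=48, C_tt(0)=-72.
Local minima occur where both diagonal entries positive: (3, -1). Count: 1.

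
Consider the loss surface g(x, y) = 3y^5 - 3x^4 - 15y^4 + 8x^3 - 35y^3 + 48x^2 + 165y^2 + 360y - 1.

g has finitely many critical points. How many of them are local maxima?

g separates as a function of x plus a function of y, so ∇g=0 decouples.
∂g/∂x = -12x(x - 4)(x + 2) = 0 at x ∈ {-2, 0, 4}; ∂g/∂y = 15(y - 4)(y - 3)(y + 1)(y + 2) = 0 at y ∈ {-2, -1, 3, 4}.
The Hessian is diagonal: diag(g_xx, g_yy). Second derivatives: g_xx(-2)=-144, g_xx(0)=96, g_xx(4)=-288; g_yy(-2)=-450, g_yy(-1)=300, g_yy(3)=-300, g_yy(4)=450.
Local maxima occur where both diagonal entries negative: (-2, -2), (-2, 3), (4, -2), (4, 3). Count: 4.

4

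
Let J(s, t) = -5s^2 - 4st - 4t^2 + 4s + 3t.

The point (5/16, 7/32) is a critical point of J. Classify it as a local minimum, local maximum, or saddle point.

The Hessian of J is constant: H = [[-10, -4], [-4, -8]].
det(H) = (-10)·(-8) − (-4)² = 64.
det(H) > 0 and tr(H) = -18 < 0, so H is negative definite and the point is a local maximum.

local maximum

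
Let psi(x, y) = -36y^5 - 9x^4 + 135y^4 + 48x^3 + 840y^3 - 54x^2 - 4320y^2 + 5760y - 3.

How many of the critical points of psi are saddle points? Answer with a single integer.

6

psi separates as a function of x plus a function of y, so ∇psi=0 decouples.
∂psi/∂x = -36x(x - 3)(x - 1) = 0 at x ∈ {0, 1, 3}; ∂psi/∂y = -180(y - 4)(y - 2)(y - 1)(y + 4) = 0 at y ∈ {-4, 1, 2, 4}.
The Hessian is diagonal: diag(psi_xx, psi_yy). Second derivatives: psi_xx(0)=-108, psi_xx(1)=72, psi_xx(3)=-216; psi_yy(-4)=43200, psi_yy(1)=-2700, psi_yy(2)=2160, psi_yy(4)=-8640.
Saddle points occur where the two diagonal entries have opposite signs: (0, -4), (0, 2), (1, 1), (1, 4), (3, -4), (3, 2). Count: 6.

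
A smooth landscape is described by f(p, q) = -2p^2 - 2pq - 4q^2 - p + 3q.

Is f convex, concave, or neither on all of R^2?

f is quadratic, so its Hessian is the constant matrix H = [[-4, -2], [-2, -8]].
det(H) = 28, tr(H) = -12.
det(H) > 0 and tr(H) < 0, so H is negative definite everywhere: concave.

concave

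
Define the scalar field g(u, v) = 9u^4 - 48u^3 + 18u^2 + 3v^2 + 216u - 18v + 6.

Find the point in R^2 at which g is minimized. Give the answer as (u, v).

(-1, 3)

g(u,v) separates as P(u) + Q(v) + 6, so its minimum is min P + min Q + 6.
P'(u) = 36(u - 3)(u - 2)(u + 1) vanishes at u ∈ {-1, 2, 3}; Q'(v) = 6v - 18 vanishes at v ∈ {3}.
Local minima of P (where P''>0): P(-1)=-141, P(3)=243. Local minima of Q: Q(3)=-27.
So the global minimum of g is P(-1) + Q(3) + 6 = -141 − 27 + 6 = -162, attained at (-1, 3).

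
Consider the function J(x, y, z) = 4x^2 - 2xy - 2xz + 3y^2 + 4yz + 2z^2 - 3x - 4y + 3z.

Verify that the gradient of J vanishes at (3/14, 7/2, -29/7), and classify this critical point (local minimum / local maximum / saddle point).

∇J = (8x - 2y - 2z - 3, -2x + 6y + 4z - 4, -2x + 4y + 4z + 3); substituting (3/14, 7/2, -29/7) gives ∇J = (0, 0, 0), so (3/14, 7/2, -29/7) is indeed a critical point.
The Hessian is constant: H = [[8, -2, -2], [-2, 6, 4], [-2, 4, 4]].
Leading principal minors: Δ₁ = 8, Δ₂ = 44, Δ₃ = 56.
All leading minors are positive, so H is positive definite: a local minimum.

local minimum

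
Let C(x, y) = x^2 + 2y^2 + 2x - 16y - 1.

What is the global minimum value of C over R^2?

-34

C(x,y) separates as P(x) + Q(y) − 1, so its minimum is min P + min Q − 1.
P'(x) = 2x + 2 vanishes at x ∈ {-1}; Q'(y) = 4y - 16 vanishes at y ∈ {4}.
Local minima of P (where P''>0): P(-1)=-1. Local minima of Q: Q(4)=-32.
So the global minimum of C is P(-1) + Q(4) − 1 = -1 − 32 − 1 = -34, attained at (-1, 4).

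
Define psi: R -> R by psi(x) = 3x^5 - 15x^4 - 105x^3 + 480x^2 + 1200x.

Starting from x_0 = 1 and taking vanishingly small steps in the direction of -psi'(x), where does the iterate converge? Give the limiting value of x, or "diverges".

-1

psi'(x) = 15(x - 5)(x - 4)(x + 1)(x + 4), so psi'(1) = 1800.
Gradient descent moves in the -psi' direction, i.e. x is decreasing.
The nearest critical point in that direction is x = -1, where psi'' = 1350 > 0 (a local minimum). The iterate converges there.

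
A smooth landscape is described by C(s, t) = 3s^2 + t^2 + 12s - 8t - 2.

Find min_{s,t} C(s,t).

C(s,t) separates as P(s) + Q(t) − 2, so its minimum is min P + min Q − 2.
P'(s) = 6s + 12 vanishes at s ∈ {-2}; Q'(t) = 2(t - 4) vanishes at t ∈ {4}.
Local minima of P (where P''>0): P(-2)=-12. Local minima of Q: Q(4)=-16.
So the global minimum of C is P(-2) + Q(4) − 2 = -12 − 16 − 2 = -30, attained at (-2, 4).

-30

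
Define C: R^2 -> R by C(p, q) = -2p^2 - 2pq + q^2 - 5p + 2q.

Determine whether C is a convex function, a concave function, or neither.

C is quadratic, so its Hessian is the constant matrix H = [[-4, -2], [-2, 2]].
det(H) = -12, tr(H) = -2.
det(H) < 0, so H is indefinite: neither convex nor concave.

neither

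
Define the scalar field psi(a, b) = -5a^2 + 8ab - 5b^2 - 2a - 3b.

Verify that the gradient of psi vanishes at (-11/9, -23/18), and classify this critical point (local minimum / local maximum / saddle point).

∇psi = (-10a + 8b - 2, 8a - 10b - 3); substituting (-11/9, -23/18) gives ∇psi = (0, 0), so (-11/9, -23/18) is indeed a critical point.
The Hessian of psi is constant: H = [[-10, 8], [8, -10]].
det(H) = (-10)·(-10) − 8² = 36.
det(H) > 0 and tr(H) = -20 < 0, so H is negative definite and the point is a local maximum.

local maximum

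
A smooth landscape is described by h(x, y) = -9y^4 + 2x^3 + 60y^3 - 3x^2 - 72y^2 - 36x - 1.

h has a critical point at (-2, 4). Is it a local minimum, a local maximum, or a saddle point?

local maximum

The mixed partial ∂²h/∂x∂y is 0, so the Hessian at any point is diag(h_xx, h_yy) = diag(6(2x - 1), 36(-3y^2 + 10y - 4)).
At (-2, 4): H = diag(-30, -432).
Both eigenvalues are negative, so H is negative definite: a local maximum.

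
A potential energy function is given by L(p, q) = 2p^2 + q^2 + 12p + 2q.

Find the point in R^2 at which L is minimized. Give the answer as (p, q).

L(p,q) separates as A(p) + B(q), so its minimum is min A + min B.
A'(p) = 4p + 12 vanishes at p ∈ {-3}; B'(q) = 2q + 2 vanishes at q ∈ {-1}.
Local minima of A (where A''>0): A(-3)=-18. Local minima of B: B(-1)=-1.
So the global minimum of L is A(-3) + B(-1) = -18 − 1 = -19, attained at (-3, -1).

(-3, -1)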